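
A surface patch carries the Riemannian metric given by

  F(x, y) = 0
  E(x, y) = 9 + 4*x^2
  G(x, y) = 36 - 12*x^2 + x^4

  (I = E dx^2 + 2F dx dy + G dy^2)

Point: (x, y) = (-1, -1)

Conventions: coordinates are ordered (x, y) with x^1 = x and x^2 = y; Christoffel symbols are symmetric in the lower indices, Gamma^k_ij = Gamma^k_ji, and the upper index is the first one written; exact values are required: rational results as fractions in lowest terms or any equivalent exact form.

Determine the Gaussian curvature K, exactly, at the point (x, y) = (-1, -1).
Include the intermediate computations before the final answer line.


E = 13, F = 0, G = 25, EG - F^2 = 325 at the point
E_x = -8, E_y = 0, F_x = 0, F_y = 0, G_x = 20, G_y = 0
E_yy = 0, F_xy = 0, G_xx = -12
The intrinsic route: Brioschi's K = (det M1 - det M2)/(EG - F^2)^2.
M1 = [[-E_yy/2 + F_xy - G_xx/2, E_x/2, F_x - E_y/2], [F_y - G_x/2, E, F], [G_y/2, F, G]] = [[6, -4, 0], [-10, 13, 0], [0, 0, 25]]; det M1 = 950
M2 = [[0, E_y/2, G_x/2], [E_y/2, E, F], [G_x/2, F, G]] = [[0, 0, 10], [0, 13, 0], [10, 0, 25]]; det M2 = -1300
det M1 - det M2 = 2250; K = 2250 / (325)^2 = 18/845

Answer: K = 18/845


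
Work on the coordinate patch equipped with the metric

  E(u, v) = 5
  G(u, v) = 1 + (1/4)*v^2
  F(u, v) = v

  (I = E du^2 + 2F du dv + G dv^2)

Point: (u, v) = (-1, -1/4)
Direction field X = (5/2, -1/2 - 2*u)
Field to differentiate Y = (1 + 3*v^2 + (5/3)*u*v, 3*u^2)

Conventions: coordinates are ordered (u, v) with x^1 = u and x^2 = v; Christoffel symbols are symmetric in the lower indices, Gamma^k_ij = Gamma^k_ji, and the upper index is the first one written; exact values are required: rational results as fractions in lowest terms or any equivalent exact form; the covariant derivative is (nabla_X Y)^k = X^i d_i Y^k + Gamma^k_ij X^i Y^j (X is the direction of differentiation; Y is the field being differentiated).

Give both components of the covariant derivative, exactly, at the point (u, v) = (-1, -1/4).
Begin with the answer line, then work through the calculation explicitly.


Answer: (nabla_X Y)^u = -12569/2568, (nabla_X Y)^v = -1611/107

E = 5, F = -1/4, G = 65/64 at the point
E_u = 0, E_v = 0, F_u = 0, F_v = 1, G_u = 0, G_v = -1/8
EG - F^2 = 321/64;  g^inv = (64/321) * [[65/64, 1/4], [1/4, 5]]
first-kind symbols [ij,l] = (1/2)(d_i g_jl + d_j g_il - d_l g_ij): [uu,u] = E_u/2 = 0, [uu,v] = F_u - E_v/2 = 0, [uv,u] = E_v/2 = 0, [uv,v] = G_u/2 = 0, [vv,u] = F_v - G_u/2 = 1, [vv,v] = G_v/2 = -1/16
Gamma^u_ij = (G*[ij,u] - F*[ij,v])/(EG - F^2), Gamma^v_ij = (E*[ij,v] - F*[ij,u])/(EG - F^2)
Gamma_uuu = 0, Gamma_uuv = 0, Gamma_uvv = 64/321, Gamma_vuu = 0, Gamma_vuv = 0, Gamma_vvv = -4/321
X = (5/2, 3/2), Y = (77/48, 3) at the point


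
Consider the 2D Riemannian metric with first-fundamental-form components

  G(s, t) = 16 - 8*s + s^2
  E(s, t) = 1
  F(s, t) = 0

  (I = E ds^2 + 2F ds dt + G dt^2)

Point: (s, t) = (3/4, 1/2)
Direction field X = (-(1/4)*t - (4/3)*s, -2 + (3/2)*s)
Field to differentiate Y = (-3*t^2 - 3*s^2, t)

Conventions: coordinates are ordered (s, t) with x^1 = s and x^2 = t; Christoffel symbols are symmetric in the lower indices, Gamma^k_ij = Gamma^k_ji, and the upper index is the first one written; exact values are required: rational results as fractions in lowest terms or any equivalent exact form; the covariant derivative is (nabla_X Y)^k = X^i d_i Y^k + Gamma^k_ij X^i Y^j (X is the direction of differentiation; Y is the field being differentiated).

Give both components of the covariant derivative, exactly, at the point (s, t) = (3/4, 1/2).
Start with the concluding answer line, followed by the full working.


Answer: (nabla_X Y)^s = 401/64, (nabla_X Y)^t = -565/416

E = 1, F = 0, G = 169/16 at the point
E_s = 0, E_t = 0, F_s = 0, F_t = 0, G_s = -13/2, G_t = 0
EG - F^2 = 169/16;  g^inv = (16/169) * [[169/16, 0], [0, 1]]
first-kind symbols [ij,l] = (1/2)(d_i g_jl + d_j g_il - d_l g_ij): [ss,s] = E_s/2 = 0, [ss,t] = F_s - E_t/2 = 0, [st,s] = E_t/2 = 0, [st,t] = G_s/2 = -13/4, [tt,s] = F_t - G_s/2 = 13/4, [tt,t] = G_t/2 = 0
Gamma^s_ij = (G*[ij,s] - F*[ij,t])/(EG - F^2), Gamma^t_ij = (E*[ij,t] - F*[ij,s])/(EG - F^2)
Gamma_sss = 0, Gamma_sst = 0, Gamma_stt = 13/4, Gamma_tss = 0, Gamma_tst = -4/13, Gamma_ttt = 0
X = (-9/8, -7/8), Y = (-39/16, 1/2) at the point


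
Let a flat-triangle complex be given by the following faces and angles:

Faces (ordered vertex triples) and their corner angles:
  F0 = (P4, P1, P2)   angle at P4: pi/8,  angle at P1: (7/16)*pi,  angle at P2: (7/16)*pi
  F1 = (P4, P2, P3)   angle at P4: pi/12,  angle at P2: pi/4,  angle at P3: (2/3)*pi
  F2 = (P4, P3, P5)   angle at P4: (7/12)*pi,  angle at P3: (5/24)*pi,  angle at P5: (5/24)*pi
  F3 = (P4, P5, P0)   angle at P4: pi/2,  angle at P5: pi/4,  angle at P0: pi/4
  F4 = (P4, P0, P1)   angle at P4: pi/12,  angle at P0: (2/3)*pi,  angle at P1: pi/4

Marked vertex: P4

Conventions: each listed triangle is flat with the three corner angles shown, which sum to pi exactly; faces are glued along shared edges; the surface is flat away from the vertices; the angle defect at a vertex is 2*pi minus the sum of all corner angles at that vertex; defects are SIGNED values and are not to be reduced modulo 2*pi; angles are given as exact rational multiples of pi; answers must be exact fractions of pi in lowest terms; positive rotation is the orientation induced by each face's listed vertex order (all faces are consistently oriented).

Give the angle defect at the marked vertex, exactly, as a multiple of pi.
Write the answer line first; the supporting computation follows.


Answer: defect(P4) = (5/8)*pi

Sum of corner angles at P4: (11/8)*pi
defect = 2*pi - (11/8)*pi


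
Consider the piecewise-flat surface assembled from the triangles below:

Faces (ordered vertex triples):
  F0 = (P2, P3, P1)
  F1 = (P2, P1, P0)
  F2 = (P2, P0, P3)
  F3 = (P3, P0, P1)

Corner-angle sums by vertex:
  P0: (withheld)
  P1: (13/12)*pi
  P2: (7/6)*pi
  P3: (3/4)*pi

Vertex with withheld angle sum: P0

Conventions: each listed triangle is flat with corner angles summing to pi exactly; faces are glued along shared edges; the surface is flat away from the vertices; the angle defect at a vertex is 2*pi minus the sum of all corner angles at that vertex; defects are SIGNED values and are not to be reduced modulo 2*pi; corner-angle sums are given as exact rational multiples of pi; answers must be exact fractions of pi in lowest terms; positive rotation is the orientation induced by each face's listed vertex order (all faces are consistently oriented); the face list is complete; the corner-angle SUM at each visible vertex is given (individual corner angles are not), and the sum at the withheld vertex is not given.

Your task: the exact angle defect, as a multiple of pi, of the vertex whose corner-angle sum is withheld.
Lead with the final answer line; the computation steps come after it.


Answer: defect(P0) = pi

V = 4, E = 6, F = 4; chi = V - E + F = 2
Gauss-Bonnet: total defect = 2*pi*chi = 4*pi; visible defects sum to 3*pi


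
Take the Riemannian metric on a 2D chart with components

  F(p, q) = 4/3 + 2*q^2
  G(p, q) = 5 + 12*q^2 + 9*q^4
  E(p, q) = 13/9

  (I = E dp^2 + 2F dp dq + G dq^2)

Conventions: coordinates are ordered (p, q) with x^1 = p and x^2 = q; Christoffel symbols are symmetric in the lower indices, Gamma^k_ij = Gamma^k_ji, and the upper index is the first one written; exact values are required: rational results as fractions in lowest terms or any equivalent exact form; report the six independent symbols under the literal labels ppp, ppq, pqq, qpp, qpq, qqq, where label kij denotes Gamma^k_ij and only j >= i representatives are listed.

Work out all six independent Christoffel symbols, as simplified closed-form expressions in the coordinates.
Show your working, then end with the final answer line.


E = 13/9; F = 4/3 + 2*q^2; G = 5 + 12*q^2 + 9*q^4
Gamma^k_ij = (1/2) g^{kl} (d_i g_jl + d_j g_il - d_l g_ij), with g^inv = (1/(EG-F^2)) [[G, -F], [-F, E]]
first partials: E_p = 0, E_q = 0, F_p = 0, F_q = 4*q, G_p = 0, G_q = 24*q + 36*q^3
D = EG - F^2 = 49/9 + 12*q^2 + 9*q^4
expanded: Gamma^p_pp = (G E_p - 2F F_p + F E_q)/(2D), Gamma^p_pq = (G E_q - F G_p)/(2D), Gamma^p_qq = (2G F_q - G G_p - F G_q)/(2D), Gamma^q_pp = (2E F_p - E E_q - F E_p)/(2D), Gamma^q_pq = (E G_p - F E_q)/(2D), Gamma^q_qq = (E G_q - 2F F_q + F G_p)/(2D); substitute and cancel common factors

Answer: Gamma_ppp = 0, Gamma_ppq = 0, Gamma_pqq = 36*q/(81*q^4 + 108*q^2 + 49), Gamma_qpp = 0, Gamma_qpq = 0, Gamma_qqq = (162*q^3 + 108*q)/(81*q^4 + 108*q^2 + 49)


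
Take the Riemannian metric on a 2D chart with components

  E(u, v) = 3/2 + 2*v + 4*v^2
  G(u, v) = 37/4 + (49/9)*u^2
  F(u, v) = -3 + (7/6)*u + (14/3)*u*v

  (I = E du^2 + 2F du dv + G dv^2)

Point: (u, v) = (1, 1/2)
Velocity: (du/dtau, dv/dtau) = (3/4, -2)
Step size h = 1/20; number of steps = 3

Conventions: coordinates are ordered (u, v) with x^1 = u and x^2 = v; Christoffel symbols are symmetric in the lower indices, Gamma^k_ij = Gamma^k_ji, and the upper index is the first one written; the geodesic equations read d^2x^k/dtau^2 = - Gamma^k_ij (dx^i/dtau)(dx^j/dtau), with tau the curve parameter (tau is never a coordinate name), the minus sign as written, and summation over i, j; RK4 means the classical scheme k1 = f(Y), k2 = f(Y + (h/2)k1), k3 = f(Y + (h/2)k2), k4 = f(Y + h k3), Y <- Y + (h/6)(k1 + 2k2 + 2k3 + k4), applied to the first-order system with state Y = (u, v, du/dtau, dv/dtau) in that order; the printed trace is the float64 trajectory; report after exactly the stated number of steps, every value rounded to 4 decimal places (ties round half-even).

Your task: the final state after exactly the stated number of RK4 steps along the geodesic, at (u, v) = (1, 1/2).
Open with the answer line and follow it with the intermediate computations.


Answer: u = 1.1601, v = 0.2147, du/dtau = 1.4614, dv/dtau = -1.7749

f(Y) = (du/dtau, dv/dtau, -Gamma^u_ij Y'^i Y'^j, -Gamma^v_ij Y'^i Y'^j) with the Gammas evaluated at the stage position; h = 0.050000; intermediate values shown to 6 dp
step 0: u = 1.0000, v = 0.5000, du/dtau = 0.7500, dv/dtau = -2.0000
step 1:
  k1: at (u, v) = (1.000000, 0.500000), (du/dtau, dv/dtau) = (0.750000, -2.000000); Gamma_uuu = -0.004885, Gamma_uuv = 0.808141, Gamma_uvv = -0.223308, Gamma_vuu = 0.034193, Gamma_vuv = 0.343012, Gamma_vvv = 0.007598; k1 = (0.750000, -2.000000, 3.320402, 0.979410)
  k2: at (u, v) = (1.018750, 0.450000), (du/dtau, dv/dtau) = (0.833010, -1.975515); Gamma_uuu = -0.003207, Gamma_uuv = 0.836128, Gamma_uvv = -0.247398, Gamma_vuu = 0.031389, Gamma_vuv = 0.353836, Gamma_vvv = 0.005444; k2 = (0.833010, -1.975515, 3.719638, 1.121534)
  k3: at (u, v) = (1.020825, 0.450612), (du/dtau, dv/dtau) = (0.842991, -1.971962); Gamma_uuu = -0.003296, Gamma_uuv = 0.834962, Gamma_uvv = -0.247669, Gamma_vuu = 0.031372, Gamma_vuv = 0.353530, Gamma_vvv = 0.005603; k3 = (0.842991, -1.971962, 3.741428, 1.131297)
  k4: at (u, v) = (1.042150, 0.401402), (du/dtau, dv/dtau) = (0.937071, -1.943435); Gamma_uuu = -0.001634, Gamma_uuv = 0.863282, Gamma_uvv = -0.275192, Gamma_vuu = 0.028658, Gamma_vuv = 0.364628, Gamma_vvv = 0.003049; k4 = (0.937071, -1.943435, 4.185128, 1.291396)
  Y <- Y + (h/6)(k1 + 2k2 + 2k3 + k4): u = 1.0420, v = 0.4013, du/dtau = 0.9369, dv/dtau = -1.9435
step 2:
  k1: at (u, v) = (1.041992, 0.401347), (du/dtau, dv/dtau) = (0.936897, -1.943529); Gamma_uuu = -0.001627, Gamma_uuv = 0.863382, Gamma_uvv = -0.275176, Gamma_vuu = 0.028659, Gamma_vuv = 0.364656, Gamma_vvv = 0.003036; k1 = (0.936897, -1.943529, 4.185093, 1.291373)
  k2: at (u, v) = (1.065415, 0.352759), (du/dtau, dv/dtau) = (1.041525, -1.911245); Gamma_uuu = 0.000030, Gamma_uuv = 0.892330, Gamma_uvv = -0.306538, Gamma_vuu = 0.026043, Gamma_vuv = 0.376109, Gamma_vvv = -0.000062; k2 = (1.041525, -1.911245, 4.672266, 1.469349)
  k3: at (u, v) = (1.068030, 0.353566), (du/dtau, dv/dtau) = (1.053704, -1.906796); Gamma_uuu = -0.000079, Gamma_uuv = 0.890659, Gamma_uvv = -0.306849, Gamma_vuu = 0.026026, Gamma_vuv = 0.375635, Gamma_vvv = 0.000164; k3 = (1.053704, -1.906796, 4.694771, 1.479959)
  k4: at (u, v) = (1.094677, 0.306007), (du/dtau, dv/dtau) = (1.171636, -1.869532); Gamma_uuu = 0.001510, Gamma_uuv = 0.919268, Gamma_uvv = -0.342628, Gamma_vuu = 0.023514, Gamma_vuv = 0.387130, Gamma_vvv = -0.003468; k4 = (1.171636, -1.869532, 5.222611, 1.675790)
  Y <- Y + (h/6)(k1 + 2k2 + 2k3 + k4): u = 1.0945, v = 0.3059, du/dtau = 1.1714, dv/dtau = -1.8696
step 3:
  k1: at (u, v) = (1.094484, 0.305937), (du/dtau, dv/dtau) = (1.171412, -1.869648); Gamma_uuu = 0.001518, Gamma_uuv = 0.919407, Gamma_uvv = -0.342612, Gamma_vuu = 0.023515, Gamma_vuv = 0.387172, Gamma_vvv = -0.003487; k1 = (1.171412, -1.869648, 5.222786, 1.675831)
  k2: at (u, v) = (1.123769, 0.259196), (du/dtau, dv/dtau) = (1.301982, -1.827752); Gamma_uuu = 0.003043, Gamma_uuv = 0.948023, Gamma_uvv = -0.383288, Gamma_vuu = 0.021114, Gamma_vuv = 0.398796, Gamma_vvv = -0.007835; k2 = (1.301982, -1.827752, 5.787304, 1.888415)
  k3: at (u, v) = (1.127033, 0.260243), (du/dtau, dv/dtau) = (1.316095, -1.822438); Gamma_uuu = 0.002913, Gamma_uuv = 0.945678, Gamma_uvv = -0.383590, Gamma_vuu = 0.021099, Gamma_vuv = 0.398085, Gamma_vvv = -0.007507; k3 = (1.316095, -1.822438, 5.805382, 1.898001)
  k4: at (u, v) = (1.160289, 0.214815), (du/dtau, dv/dtau) = (1.461681, -1.774748); Gamma_uuu = 0.004300, Gamma_uuv = 0.972966, Gamma_uvv = -0.429709, Gamma_vuu = 0.018815, Gamma_vuv = 0.409371, Gamma_vvv = -0.012523; k4 = (1.461681, -1.774748, 6.392256, 2.123153)
  Y <- Y + (h/6)(k1 + 2k2 + 2k3 + k4): u = 1.1601, v = 0.2147, du/dtau = 1.4614, dv/dtau = -1.7749


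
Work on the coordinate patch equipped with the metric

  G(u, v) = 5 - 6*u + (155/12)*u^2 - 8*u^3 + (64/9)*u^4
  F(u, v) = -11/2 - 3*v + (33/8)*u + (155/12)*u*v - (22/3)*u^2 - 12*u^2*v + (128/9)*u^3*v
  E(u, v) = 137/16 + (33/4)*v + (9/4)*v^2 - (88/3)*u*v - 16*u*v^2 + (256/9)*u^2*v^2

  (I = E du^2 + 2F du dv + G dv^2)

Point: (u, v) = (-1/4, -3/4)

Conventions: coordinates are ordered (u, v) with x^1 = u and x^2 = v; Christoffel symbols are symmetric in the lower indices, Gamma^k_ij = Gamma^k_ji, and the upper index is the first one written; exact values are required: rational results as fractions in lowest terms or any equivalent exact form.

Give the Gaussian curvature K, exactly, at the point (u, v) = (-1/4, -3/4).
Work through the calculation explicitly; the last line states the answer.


E = 89/64, F = -305/192, G = 4297/576, EG - F^2 = 2261/288 at the point
E_u = 5, E_v = 85/24, F_u = -403/48, F_v = -1037/144, G_u = -1037/72, G_v = 0
E_vv = 289/18, F_uv = 259/12, G_uu = 259/6
The intrinsic route: Brioschi's K = (det M1 - det M2)/(EG - F^2)^2.
M1 = [[-E_vv/2 + F_uv - G_uu/2, E_u/2, F_u - E_v/2], [F_v - G_u/2, E, F], [G_v/2, F, G]] = [[-289/36, 5/2, -61/6], [0, 89/64, -305/192], [0, -305/192, 4297/576]]; det M1 = -653429/10368
M2 = [[0, E_v/2, G_u/2], [E_v/2, E, F], [G_u/2, F, G]] = [[0, 85/48, -1037/144], [85/48, 89/64, -305/192], [-1037/144, -305/192, 4297/576]]; det M2 = -570197/10368
det M1 - det M2 = -289/36; K = -289/36 / (2261/288)^2 = -2304/17689

Answer: K = -2304/17689


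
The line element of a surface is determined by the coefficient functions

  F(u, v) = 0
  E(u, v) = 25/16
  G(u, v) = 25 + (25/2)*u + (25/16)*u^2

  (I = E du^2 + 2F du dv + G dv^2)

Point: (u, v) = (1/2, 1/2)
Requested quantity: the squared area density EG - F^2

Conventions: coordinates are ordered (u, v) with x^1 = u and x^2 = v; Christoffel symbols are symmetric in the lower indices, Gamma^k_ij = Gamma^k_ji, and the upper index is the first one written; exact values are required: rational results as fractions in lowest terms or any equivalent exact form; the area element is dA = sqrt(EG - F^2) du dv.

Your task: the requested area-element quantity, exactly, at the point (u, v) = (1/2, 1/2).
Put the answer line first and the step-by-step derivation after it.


Answer: EG - F^2 = 50625/1024

E = 25/16, F = 0, G = 2025/64; EG - F^2 = 50625/1024


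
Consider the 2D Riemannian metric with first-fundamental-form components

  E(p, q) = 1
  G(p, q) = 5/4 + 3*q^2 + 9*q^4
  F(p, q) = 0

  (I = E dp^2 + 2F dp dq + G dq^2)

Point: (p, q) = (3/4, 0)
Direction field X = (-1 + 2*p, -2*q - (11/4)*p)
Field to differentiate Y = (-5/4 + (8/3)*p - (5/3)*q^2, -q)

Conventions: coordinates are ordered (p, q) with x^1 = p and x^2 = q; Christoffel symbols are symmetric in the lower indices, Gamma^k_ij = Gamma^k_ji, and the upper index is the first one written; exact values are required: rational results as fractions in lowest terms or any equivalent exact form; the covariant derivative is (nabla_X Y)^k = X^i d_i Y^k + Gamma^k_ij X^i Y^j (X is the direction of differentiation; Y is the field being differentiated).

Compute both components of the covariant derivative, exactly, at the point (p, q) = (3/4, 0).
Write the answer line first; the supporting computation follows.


Answer: (nabla_X Y)^p = 4/3, (nabla_X Y)^q = 33/16

E = 1, F = 0, G = 5/4 at the point
E_p = 0, E_q = 0, F_p = 0, F_q = 0, G_p = 0, G_q = 0
EG - F^2 = 5/4;  g^inv = (4/5) * [[5/4, 0], [0, 1]]
first-kind symbols [ij,l] = (1/2)(d_i g_jl + d_j g_il - d_l g_ij): [pp,p] = E_p/2 = 0, [pp,q] = F_p - E_q/2 = 0, [pq,p] = E_q/2 = 0, [pq,q] = G_p/2 = 0, [qq,p] = F_q - G_p/2 = 0, [qq,q] = G_q/2 = 0
Gamma^p_ij = (G*[ij,p] - F*[ij,q])/(EG - F^2), Gamma^q_ij = (E*[ij,q] - F*[ij,p])/(EG - F^2)
Gamma_ppp = 0, Gamma_ppq = 0, Gamma_pqq = 0, Gamma_qpp = 0, Gamma_qpq = 0, Gamma_qqq = 0
X = (1/2, -33/16), Y = (3/4, 0) at the point


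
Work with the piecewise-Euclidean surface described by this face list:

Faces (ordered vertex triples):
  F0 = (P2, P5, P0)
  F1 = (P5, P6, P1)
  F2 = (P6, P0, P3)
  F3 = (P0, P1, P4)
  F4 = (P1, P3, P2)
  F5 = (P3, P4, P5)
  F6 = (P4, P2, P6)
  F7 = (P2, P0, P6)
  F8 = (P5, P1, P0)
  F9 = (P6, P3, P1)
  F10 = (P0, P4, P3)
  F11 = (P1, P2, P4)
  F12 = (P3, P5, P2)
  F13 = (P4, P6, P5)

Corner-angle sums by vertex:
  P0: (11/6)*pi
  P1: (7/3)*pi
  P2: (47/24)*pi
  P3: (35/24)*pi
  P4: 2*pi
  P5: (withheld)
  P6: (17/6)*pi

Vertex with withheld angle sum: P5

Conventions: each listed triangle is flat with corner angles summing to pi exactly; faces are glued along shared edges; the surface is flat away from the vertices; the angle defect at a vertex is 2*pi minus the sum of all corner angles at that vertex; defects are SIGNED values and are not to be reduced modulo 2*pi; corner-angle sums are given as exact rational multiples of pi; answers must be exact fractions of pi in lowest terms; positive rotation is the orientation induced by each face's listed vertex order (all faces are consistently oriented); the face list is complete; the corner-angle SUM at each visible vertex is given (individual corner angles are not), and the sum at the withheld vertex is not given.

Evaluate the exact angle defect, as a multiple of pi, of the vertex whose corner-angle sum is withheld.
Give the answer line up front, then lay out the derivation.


Answer: defect(P5) = (5/12)*pi

V = 7, E = 21, F = 14; chi = V - E + F = 0
Gauss-Bonnet: total defect = 2*pi*chi = 0; visible defects sum to (-5/12)*pi


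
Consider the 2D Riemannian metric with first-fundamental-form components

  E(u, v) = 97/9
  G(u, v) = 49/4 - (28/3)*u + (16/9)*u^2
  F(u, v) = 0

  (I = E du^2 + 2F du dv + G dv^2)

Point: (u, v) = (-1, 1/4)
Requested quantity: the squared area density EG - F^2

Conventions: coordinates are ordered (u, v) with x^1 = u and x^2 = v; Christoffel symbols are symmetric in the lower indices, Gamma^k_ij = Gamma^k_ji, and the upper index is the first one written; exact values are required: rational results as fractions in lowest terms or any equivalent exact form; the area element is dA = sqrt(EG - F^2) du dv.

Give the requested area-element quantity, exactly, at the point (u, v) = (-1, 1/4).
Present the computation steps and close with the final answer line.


E = 97/9, F = 0, G = 841/36; EG - F^2 = 81577/324

Answer: EG - F^2 = 81577/324


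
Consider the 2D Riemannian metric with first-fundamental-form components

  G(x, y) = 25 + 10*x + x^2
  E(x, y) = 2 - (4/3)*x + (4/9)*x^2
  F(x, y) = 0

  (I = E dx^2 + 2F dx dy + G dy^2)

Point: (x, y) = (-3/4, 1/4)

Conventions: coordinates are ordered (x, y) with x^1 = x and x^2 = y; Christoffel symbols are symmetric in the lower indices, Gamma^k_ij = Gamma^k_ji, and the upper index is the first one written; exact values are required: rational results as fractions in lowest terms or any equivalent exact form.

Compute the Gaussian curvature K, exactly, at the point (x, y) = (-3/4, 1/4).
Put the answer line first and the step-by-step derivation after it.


Answer: K = -64/2873

E = 13/4, F = 0, G = 289/16, EG - F^2 = 3757/64 at the point
E_x = -2, E_y = 0, F_x = 0, F_y = 0, G_x = 17/2, G_y = 0
E_yy = 0, F_xy = 0, G_xx = 2
K follows from Brioschi's formula, (det M1 - det M2)/(EG - F^2)^2.
M1 = [[-E_yy/2 + F_xy - G_xx/2, E_x/2, F_x - E_y/2], [F_y - G_x/2, E, F], [G_y/2, F, G]] = [[-1, -1, 0], [-17/4, 13/4, 0], [0, 0, 289/16]]; det M1 = -4335/32
M2 = [[0, E_y/2, G_x/2], [E_y/2, E, F], [G_x/2, F, G]] = [[0, 0, 17/4], [0, 13/4, 0], [17/4, 0, 289/16]]; det M2 = -3757/64
det M1 - det M2 = -4913/64; K = -4913/64 / (3757/64)^2 = -64/2873


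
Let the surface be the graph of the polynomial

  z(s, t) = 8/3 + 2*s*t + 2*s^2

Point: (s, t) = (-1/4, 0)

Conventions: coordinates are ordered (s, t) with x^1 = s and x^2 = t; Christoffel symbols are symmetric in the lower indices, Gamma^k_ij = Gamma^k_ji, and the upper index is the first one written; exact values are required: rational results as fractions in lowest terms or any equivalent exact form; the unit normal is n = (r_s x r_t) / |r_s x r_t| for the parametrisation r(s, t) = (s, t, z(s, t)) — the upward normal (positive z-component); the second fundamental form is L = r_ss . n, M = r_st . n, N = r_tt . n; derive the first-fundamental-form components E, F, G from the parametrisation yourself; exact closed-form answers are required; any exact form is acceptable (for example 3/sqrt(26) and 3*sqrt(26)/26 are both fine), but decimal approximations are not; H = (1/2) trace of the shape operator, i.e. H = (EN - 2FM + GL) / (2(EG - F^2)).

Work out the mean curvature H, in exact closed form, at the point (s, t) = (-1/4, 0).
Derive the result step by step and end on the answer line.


z_s = -1, z_t = -1/2, z_ss = 4, z_st = 2, z_tt = 0
E = 2, F = 1/2, G = 5/4; answer radicand W^2 = 9/4
unnormalised second-form numerators: l = 4, m = 2, n = 0; L = l/sqrt(9/4), and similarly M = m/sqrt(W^2), N = n/sqrt(W^2)
H = (E*n - 2*F*m + G*l) / (2*(EG - F^2)*sqrt(W^2)); E*n - 2*F*m + G*l = 3, EG - F^2 = 9/4, so H = (2/3)/sqrt(9/4)

Answer: H = 4/9


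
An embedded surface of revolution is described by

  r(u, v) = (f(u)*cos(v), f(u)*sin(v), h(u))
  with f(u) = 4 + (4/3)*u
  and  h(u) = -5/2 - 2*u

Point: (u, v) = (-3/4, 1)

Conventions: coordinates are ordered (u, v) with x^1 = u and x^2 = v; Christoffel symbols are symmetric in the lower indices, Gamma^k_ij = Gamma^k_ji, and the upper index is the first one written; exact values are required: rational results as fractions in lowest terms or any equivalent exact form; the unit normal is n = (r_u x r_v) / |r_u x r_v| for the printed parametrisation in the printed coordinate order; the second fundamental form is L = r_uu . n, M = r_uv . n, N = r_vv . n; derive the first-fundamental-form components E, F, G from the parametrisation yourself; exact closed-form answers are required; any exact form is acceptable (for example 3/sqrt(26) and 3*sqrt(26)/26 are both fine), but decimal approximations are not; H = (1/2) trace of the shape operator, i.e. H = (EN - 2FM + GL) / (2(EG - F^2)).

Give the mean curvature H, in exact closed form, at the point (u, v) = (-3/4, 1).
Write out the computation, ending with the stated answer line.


f = 3, f' = 4/3, f'' = 0, h' = -2, h'' = 0
E = 52/9, F = 0, G = 9; answer radicand W^2 = 52/9
unnormalised second-form numerators: l = 0, m = 0, n = -6; L = l/sqrt(52/9), and similarly M = m/sqrt(W^2), N = n/sqrt(W^2)
H = (E*n - 2*F*m + G*l) / (2*(EG - F^2)*sqrt(W^2)); E*n - 2*F*m + G*l = -104/3, EG - F^2 = 52, so H = (-1/3)/sqrt(52/9)

Answer: H = -sqrt(13)/26


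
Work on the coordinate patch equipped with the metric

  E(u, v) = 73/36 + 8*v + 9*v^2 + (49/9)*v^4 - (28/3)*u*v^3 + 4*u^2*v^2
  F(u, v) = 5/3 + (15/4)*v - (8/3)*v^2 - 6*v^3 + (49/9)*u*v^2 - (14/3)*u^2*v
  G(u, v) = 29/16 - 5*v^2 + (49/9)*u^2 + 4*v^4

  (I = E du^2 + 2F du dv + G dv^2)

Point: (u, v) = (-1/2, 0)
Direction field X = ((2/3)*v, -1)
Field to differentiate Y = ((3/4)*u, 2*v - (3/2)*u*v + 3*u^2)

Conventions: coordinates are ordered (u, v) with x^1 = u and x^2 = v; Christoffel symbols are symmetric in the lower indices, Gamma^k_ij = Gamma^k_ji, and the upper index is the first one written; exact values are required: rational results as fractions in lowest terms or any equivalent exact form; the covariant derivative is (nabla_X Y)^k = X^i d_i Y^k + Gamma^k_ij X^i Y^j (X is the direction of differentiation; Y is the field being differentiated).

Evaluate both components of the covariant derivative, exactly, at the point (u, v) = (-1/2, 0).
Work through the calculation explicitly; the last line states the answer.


E = 73/36, F = 5/3, G = 457/144 at the point
E_u = 0, E_v = 8, F_u = 0, F_v = 31/12, G_u = -49/9, G_v = 0
EG - F^2 = 18961/5184;  g^inv = (5184/18961) * [[457/144, -5/3], [-5/3, 73/36]]
first-kind symbols [ij,l] = (1/2)(d_i g_jl + d_j g_il - d_l g_ij): [uu,u] = E_u/2 = 0, [uu,v] = F_u - E_v/2 = -4, [uv,u] = E_v/2 = 4, [uv,v] = G_u/2 = -49/18, [vv,u] = F_v - G_u/2 = 191/36, [vv,v] = G_v/2 = 0
Gamma^u_ij = (G*[ij,u] - F*[ij,v])/(EG - F^2), Gamma^v_ij = (E*[ij,v] - F*[ij,u])/(EG - F^2)
Gamma_uuu = 34560/18961, Gamma_uuv = 89328/18961, Gamma_uvv = 87287/18961, Gamma_vuu = -42048/18961, Gamma_vuv = -63176/18961, Gamma_vvv = -45840/18961
X = (0, -1), Y = (-3/8, 3/4) at the point

Answer: (nabla_X Y)^u = -127869/75844, (nabla_X Y)^v = -165815/75844


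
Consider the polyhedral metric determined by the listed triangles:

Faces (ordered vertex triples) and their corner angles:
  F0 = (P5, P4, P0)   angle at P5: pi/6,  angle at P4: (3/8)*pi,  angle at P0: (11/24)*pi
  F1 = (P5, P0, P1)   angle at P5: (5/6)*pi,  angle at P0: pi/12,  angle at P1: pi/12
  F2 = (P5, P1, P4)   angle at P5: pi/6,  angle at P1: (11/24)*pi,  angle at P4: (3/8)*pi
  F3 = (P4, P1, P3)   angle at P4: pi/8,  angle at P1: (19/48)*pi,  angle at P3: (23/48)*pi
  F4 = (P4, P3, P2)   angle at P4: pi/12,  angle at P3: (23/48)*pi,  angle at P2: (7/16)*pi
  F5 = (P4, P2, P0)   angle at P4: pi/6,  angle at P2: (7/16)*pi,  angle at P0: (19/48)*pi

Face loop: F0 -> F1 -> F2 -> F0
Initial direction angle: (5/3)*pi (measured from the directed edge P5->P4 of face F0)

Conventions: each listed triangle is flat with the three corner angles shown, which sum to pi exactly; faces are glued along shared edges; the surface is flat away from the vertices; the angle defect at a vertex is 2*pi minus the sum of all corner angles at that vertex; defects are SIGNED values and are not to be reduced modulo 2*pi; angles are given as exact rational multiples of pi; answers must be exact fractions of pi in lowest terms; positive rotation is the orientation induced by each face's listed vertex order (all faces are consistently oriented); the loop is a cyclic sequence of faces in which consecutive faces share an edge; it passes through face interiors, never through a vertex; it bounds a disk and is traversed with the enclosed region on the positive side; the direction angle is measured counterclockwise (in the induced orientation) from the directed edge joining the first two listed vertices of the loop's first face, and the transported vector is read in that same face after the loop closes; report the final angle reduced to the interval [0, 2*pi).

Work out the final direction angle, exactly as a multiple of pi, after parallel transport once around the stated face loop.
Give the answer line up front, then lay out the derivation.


Answer: final direction angle = pi/2

enclosed vertex P5: corner angles sum to (7/6)*pi, defect = 2*pi - (7/6)*pi = (5/6)*pi
transport around the loop rotates by the sum of enclosed defects; add to the initial angle mod 2*pi
final angle = (5/3)*pi + (5/6)*pi = pi/2 (mod 2*pi)


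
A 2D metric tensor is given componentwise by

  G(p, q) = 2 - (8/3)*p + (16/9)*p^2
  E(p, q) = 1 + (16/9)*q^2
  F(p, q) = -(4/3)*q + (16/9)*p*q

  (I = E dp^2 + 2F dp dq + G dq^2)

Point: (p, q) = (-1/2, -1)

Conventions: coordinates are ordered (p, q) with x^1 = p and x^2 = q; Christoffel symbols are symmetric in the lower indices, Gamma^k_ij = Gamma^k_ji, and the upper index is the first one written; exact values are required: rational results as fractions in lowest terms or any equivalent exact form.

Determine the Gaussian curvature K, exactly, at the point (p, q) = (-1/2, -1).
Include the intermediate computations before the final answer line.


E = 25/9, F = 20/9, G = 34/9, EG - F^2 = 50/9 at the point
E_p = 0, E_q = -32/9, F_p = -16/9, F_q = -20/9, G_p = -40/9, G_q = 0
E_qq = 32/9, F_pq = 16/9, G_pp = 32/9
Using the Brioschi determinant formula for K from the metric derivatives:
M1 = [[-E_qq/2 + F_pq - G_pp/2, E_p/2, F_p - E_q/2], [F_q - G_p/2, E, F], [G_q/2, F, G]] = [[-16/9, 0, 0], [0, 25/9, 20/9], [0, 20/9, 34/9]]; det M1 = -800/81
M2 = [[0, E_q/2, G_p/2], [E_q/2, E, F], [G_p/2, F, G]] = [[0, -16/9, -20/9], [-16/9, 25/9, 20/9], [-20/9, 20/9, 34/9]]; det M2 = -656/81
det M1 - det M2 = -16/9; K = -16/9 / (50/9)^2 = -36/625

Answer: K = -36/625


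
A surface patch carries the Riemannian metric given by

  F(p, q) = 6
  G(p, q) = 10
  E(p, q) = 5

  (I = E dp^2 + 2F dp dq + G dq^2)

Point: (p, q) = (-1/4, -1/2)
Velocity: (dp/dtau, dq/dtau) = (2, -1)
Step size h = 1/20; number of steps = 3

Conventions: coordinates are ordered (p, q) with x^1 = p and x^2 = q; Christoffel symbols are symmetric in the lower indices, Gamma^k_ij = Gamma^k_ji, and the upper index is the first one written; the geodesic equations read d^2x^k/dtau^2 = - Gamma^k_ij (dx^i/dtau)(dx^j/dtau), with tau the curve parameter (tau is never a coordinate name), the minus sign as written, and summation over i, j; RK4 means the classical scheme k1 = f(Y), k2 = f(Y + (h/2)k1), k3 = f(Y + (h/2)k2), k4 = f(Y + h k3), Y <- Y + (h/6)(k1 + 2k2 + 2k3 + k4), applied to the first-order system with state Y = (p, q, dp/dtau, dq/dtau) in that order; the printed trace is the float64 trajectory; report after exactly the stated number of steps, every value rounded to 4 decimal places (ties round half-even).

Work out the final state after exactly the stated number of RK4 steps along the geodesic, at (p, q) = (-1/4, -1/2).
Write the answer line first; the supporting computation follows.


Answer: p = 0.0500, q = -0.6500, dp/dtau = 2.0000, dq/dtau = -1.0000

f(Y) = (dp/dtau, dq/dtau, -Gamma^p_ij Y'^i Y'^j, -Gamma^q_ij Y'^i Y'^j) with the Gammas evaluated at the stage position; h = 0.050000; intermediate values shown to 6 dp
step 0: p = -0.2500, q = -0.5000, dp/dtau = 2.0000, dq/dtau = -1.0000
step 1:
  k1: at (p, q) = (-0.250000, -0.500000), (dp/dtau, dq/dtau) = (2.000000, -1.000000); Gamma_ppp = 0.000000, Gamma_ppq = 0.000000, Gamma_pqq = 0.000000, Gamma_qpp = 0.000000, Gamma_qpq = 0.000000, Gamma_qqq = 0.000000; k1 = (2.000000, -1.000000, 0.000000, 0.000000)
  k2: at (p, q) = (-0.200000, -0.525000), (dp/dtau, dq/dtau) = (2.000000, -1.000000); Gamma_ppp = 0.000000, Gamma_ppq = 0.000000, Gamma_pqq = 0.000000, Gamma_qpp = 0.000000, Gamma_qpq = 0.000000, Gamma_qqq = 0.000000; k2 = (2.000000, -1.000000, 0.000000, 0.000000)
  k3: at (p, q) = (-0.200000, -0.525000), (dp/dtau, dq/dtau) = (2.000000, -1.000000); Gamma_ppp = 0.000000, Gamma_ppq = 0.000000, Gamma_pqq = 0.000000, Gamma_qpp = 0.000000, Gamma_qpq = 0.000000, Gamma_qqq = 0.000000; k3 = (2.000000, -1.000000, 0.000000, 0.000000)
  k4: at (p, q) = (-0.150000, -0.550000), (dp/dtau, dq/dtau) = (2.000000, -1.000000); Gamma_ppp = 0.000000, Gamma_ppq = 0.000000, Gamma_pqq = 0.000000, Gamma_qpp = 0.000000, Gamma_qpq = 0.000000, Gamma_qqq = 0.000000; k4 = (2.000000, -1.000000, 0.000000, 0.000000)
  Y <- Y + (h/6)(k1 + 2k2 + 2k3 + k4): p = -0.1500, q = -0.5500, dp/dtau = 2.0000, dq/dtau = -1.0000
step 2:
  k1: at (p, q) = (-0.150000, -0.550000), (dp/dtau, dq/dtau) = (2.000000, -1.000000); Gamma_ppp = 0.000000, Gamma_ppq = 0.000000, Gamma_pqq = 0.000000, Gamma_qpp = 0.000000, Gamma_qpq = 0.000000, Gamma_qqq = 0.000000; k1 = (2.000000, -1.000000, 0.000000, 0.000000)
  k2: at (p, q) = (-0.100000, -0.575000), (dp/dtau, dq/dtau) = (2.000000, -1.000000); Gamma_ppp = 0.000000, Gamma_ppq = 0.000000, Gamma_pqq = 0.000000, Gamma_qpp = 0.000000, Gamma_qpq = 0.000000, Gamma_qqq = 0.000000; k2 = (2.000000, -1.000000, 0.000000, 0.000000)
  k3: at (p, q) = (-0.100000, -0.575000), (dp/dtau, dq/dtau) = (2.000000, -1.000000); Gamma_ppp = 0.000000, Gamma_ppq = 0.000000, Gamma_pqq = 0.000000, Gamma_qpp = 0.000000, Gamma_qpq = 0.000000, Gamma_qqq = 0.000000; k3 = (2.000000, -1.000000, 0.000000, 0.000000)
  k4: at (p, q) = (-0.050000, -0.600000), (dp/dtau, dq/dtau) = (2.000000, -1.000000); Gamma_ppp = 0.000000, Gamma_ppq = 0.000000, Gamma_pqq = 0.000000, Gamma_qpp = 0.000000, Gamma_qpq = 0.000000, Gamma_qqq = 0.000000; k4 = (2.000000, -1.000000, 0.000000, 0.000000)
  Y <- Y + (h/6)(k1 + 2k2 + 2k3 + k4): p = -0.0500, q = -0.6000, dp/dtau = 2.0000, dq/dtau = -1.0000
step 3:
  k1: at (p, q) = (-0.050000, -0.600000), (dp/dtau, dq/dtau) = (2.000000, -1.000000); Gamma_ppp = 0.000000, Gamma_ppq = 0.000000, Gamma_pqq = 0.000000, Gamma_qpp = 0.000000, Gamma_qpq = 0.000000, Gamma_qqq = 0.000000; k1 = (2.000000, -1.000000, 0.000000, 0.000000)
  k2: at (p, q) = (0.000000, -0.625000), (dp/dtau, dq/dtau) = (2.000000, -1.000000); Gamma_ppp = 0.000000, Gamma_ppq = 0.000000, Gamma_pqq = 0.000000, Gamma_qpp = 0.000000, Gamma_qpq = 0.000000, Gamma_qqq = 0.000000; k2 = (2.000000, -1.000000, 0.000000, 0.000000)
  k3: at (p, q) = (0.000000, -0.625000), (dp/dtau, dq/dtau) = (2.000000, -1.000000); Gamma_ppp = 0.000000, Gamma_ppq = 0.000000, Gamma_pqq = 0.000000, Gamma_qpp = 0.000000, Gamma_qpq = 0.000000, Gamma_qqq = 0.000000; k3 = (2.000000, -1.000000, 0.000000, 0.000000)
  k4: at (p, q) = (0.050000, -0.650000), (dp/dtau, dq/dtau) = (2.000000, -1.000000); Gamma_ppp = 0.000000, Gamma_ppq = 0.000000, Gamma_pqq = 0.000000, Gamma_qpp = 0.000000, Gamma_qpq = 0.000000, Gamma_qqq = 0.000000; k4 = (2.000000, -1.000000, 0.000000, 0.000000)
  Y <- Y + (h/6)(k1 + 2k2 + 2k3 + k4): p = 0.0500, q = -0.6500, dp/dtau = 2.0000, dq/dtau = -1.0000


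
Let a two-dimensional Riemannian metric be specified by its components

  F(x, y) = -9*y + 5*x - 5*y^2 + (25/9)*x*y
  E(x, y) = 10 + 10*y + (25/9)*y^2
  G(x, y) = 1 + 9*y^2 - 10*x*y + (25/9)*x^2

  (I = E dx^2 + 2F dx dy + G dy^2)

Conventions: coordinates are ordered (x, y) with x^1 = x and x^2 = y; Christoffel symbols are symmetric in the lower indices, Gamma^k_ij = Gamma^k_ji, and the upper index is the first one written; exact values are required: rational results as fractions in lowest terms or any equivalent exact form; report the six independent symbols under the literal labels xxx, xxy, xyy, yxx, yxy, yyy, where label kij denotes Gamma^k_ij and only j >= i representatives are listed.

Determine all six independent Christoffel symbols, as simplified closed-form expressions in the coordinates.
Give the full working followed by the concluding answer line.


E = 10 + 10*y + (25/9)*y^2; F = -9*y + 5*x - 5*y^2 + (25/9)*x*y; G = 1 + 9*y^2 - 10*x*y + (25/9)*x^2
Gamma^k_ij = (1/2) g^{kl} (d_i g_jl + d_j g_il - d_l g_ij), with g^inv = (1/(EG-F^2)) [[G, -F], [-F, E]]
first partials: E_x = 0, E_y = 10 + (50/9)*y, F_x = 5 + (25/9)*y, F_y = -9 - 10*y + (25/9)*x, G_x = -10*y + (50/9)*x, G_y = 18*y - 10*x
D = EG - F^2 = 10 + 10*y + (106/9)*y^2 - 10*x*y + (25/9)*x^2
expanded: Gamma^x_xx = (G E_x - 2F F_x + F E_y)/(2D), Gamma^x_xy = (G E_y - F G_x)/(2D), Gamma^x_yy = (2G F_y - G G_x - F G_y)/(2D), Gamma^y_xx = (2E F_x - E E_y - F E_x)/(2D), Gamma^y_xy = (E G_x - F E_y)/(2D), Gamma^y_yy = (E G_y - 2F F_y + F G_x)/(2D); substitute and cancel common factors

Answer: Gamma_xxx = 0, Gamma_xxy = (25*y + 45)/(25*x^2 - 90*x*y + 106*y^2 + 90*y + 90), Gamma_xyy = (-45*y - 81)/(25*x^2 - 90*x*y + 106*y^2 + 90*y + 90), Gamma_yxx = 0, Gamma_yxy = (25*x - 45*y)/(25*x^2 - 90*x*y + 106*y^2 + 90*y + 90), Gamma_yyy = (-45*x + 81*y)/(25*x^2 - 90*x*y + 106*y^2 + 90*y + 90)


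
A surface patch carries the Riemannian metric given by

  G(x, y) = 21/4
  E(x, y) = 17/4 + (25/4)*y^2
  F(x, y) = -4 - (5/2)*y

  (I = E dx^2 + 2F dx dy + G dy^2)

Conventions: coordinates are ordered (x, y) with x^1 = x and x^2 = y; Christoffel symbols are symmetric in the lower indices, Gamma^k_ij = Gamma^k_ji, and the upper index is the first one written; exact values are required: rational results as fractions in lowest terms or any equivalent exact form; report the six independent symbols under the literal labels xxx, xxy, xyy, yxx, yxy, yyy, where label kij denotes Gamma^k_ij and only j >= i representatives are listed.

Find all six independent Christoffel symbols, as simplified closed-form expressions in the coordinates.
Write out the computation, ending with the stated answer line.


E = 17/4 + (25/4)*y^2; F = -4 - (5/2)*y; G = 21/4
Gamma^k_ij = (1/2) g^{kl} (d_i g_jl + d_j g_il - d_l g_ij), with g^inv = (1/(EG-F^2)) [[G, -F], [-F, E]]
first partials: E_x = 0, E_y = (25/2)*y, F_x = 0, F_y = -5/2, G_x = 0, G_y = 0
D = EG - F^2 = 101/16 - 20*y + (425/16)*y^2
expanded: Gamma^x_xx = (G E_x - 2F F_x + F E_y)/(2D), Gamma^x_xy = (G E_y - F G_x)/(2D), Gamma^x_yy = (2G F_y - G G_x - F G_y)/(2D), Gamma^y_xx = (2E F_x - E E_y - F E_x)/(2D), Gamma^y_xy = (E G_x - F E_y)/(2D), Gamma^y_yy = (E G_y - 2F F_y + F G_x)/(2D); substitute and cancel common factors

Answer: Gamma_xxx = (-250*y^2 - 400*y)/(425*y^2 - 320*y + 101), Gamma_xxy = 525*y/(425*y^2 - 320*y + 101), Gamma_xyy = -210/(425*y^2 - 320*y + 101), Gamma_yxx = (-625*y^3 - 425*y)/(425*y^2 - 320*y + 101), Gamma_yxy = (250*y^2 + 400*y)/(425*y^2 - 320*y + 101), Gamma_yyy = (-100*y - 160)/(425*y^2 - 320*y + 101)


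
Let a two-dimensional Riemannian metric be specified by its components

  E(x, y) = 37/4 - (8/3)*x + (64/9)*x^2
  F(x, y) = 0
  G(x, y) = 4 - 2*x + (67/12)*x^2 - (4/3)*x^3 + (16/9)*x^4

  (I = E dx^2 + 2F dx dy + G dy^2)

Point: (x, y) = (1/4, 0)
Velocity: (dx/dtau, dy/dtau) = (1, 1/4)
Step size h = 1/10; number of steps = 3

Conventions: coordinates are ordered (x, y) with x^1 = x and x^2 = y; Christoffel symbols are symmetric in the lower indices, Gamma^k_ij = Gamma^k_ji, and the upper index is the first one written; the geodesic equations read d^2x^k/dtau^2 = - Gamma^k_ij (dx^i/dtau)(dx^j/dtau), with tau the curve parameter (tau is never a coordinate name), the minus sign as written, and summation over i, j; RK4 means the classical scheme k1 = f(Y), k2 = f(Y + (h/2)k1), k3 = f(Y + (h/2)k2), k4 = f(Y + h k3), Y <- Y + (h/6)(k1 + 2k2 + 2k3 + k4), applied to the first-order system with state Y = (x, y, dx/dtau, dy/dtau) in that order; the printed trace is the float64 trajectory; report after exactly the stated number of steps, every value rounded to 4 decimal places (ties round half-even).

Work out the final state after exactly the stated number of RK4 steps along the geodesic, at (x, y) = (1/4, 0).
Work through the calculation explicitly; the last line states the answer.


f(Y) = (dx/dtau, dy/dtau, -Gamma^x_ij Y'^i Y'^j, -Gamma^y_ij Y'^i Y'^j) with the Gammas evaluated at the stage position; h = 0.100000; intermediate values shown to 6 dp
step 0: x = 0.2500, y = 0.0000, dx/dtau = 1.0000, dy/dtau = 0.2500
step 1:
  k1: at (x, y) = (0.250000, 0.000000), (dx/dtau, dy/dtau) = (1.000000, 0.250000); Gamma_xxx = 0.049231, Gamma_xxy = 0.000000, Gamma_xyy = -0.036154, Gamma_yxx = 0.000000, Gamma_yxy = 0.085106, Gamma_yyy = 0.000000; k1 = (1.000000, 0.250000, -0.046971, -0.042553)
  k2: at (x, y) = (0.300000, 0.012500), (dx/dtau, dy/dtau) = (0.997651, 0.247872); Gamma_xxx = 0.088009, Gamma_xxy = 0.000000, Gamma_xyy = -0.065017, Gamma_yxx = 0.000000, Gamma_yxy = 0.152284, Gamma_yyy = 0.000000; k2 = (0.997651, 0.247872, -0.083601, -0.075317)
  k3: at (x, y) = (0.299883, 0.012394), (dx/dtau, dy/dtau) = (0.995820, 0.246234); Gamma_xxx = 0.087919, Gamma_xxy = 0.000000, Gamma_xyy = -0.064949, Gamma_yxx = 0.000000, Gamma_yxy = 0.152128, Gamma_yyy = 0.000000; k3 = (0.995820, 0.246234, -0.083247, -0.074605)
  k4: at (x, y) = (0.349582, 0.024623), (dx/dtau, dy/dtau) = (0.991675, 0.242539); Gamma_xxx = 0.125461, Gamma_xxy = 0.000000, Gamma_xyy = -0.093538, Gamma_yxx = 0.000000, Gamma_yxy = 0.217397, Gamma_yyy = 0.000000; k4 = (0.991675, 0.242539, -0.117878, -0.104577)
  Y <- Y + (h/6)(k1 + 2k2 + 2k3 + k4): x = 0.3496, y = 0.0247, dx/dtau = 0.9917, dy/dtau = 0.2426
step 2:
  k1: at (x, y) = (0.349644, 0.024679), (dx/dtau, dy/dtau) = (0.991691, 0.242550); Gamma_xxx = 0.125506, Gamma_xxy = 0.000000, Gamma_xyy = -0.093573, Gamma_yxx = 0.000000, Gamma_yxy = 0.217477, Gamma_yyy = 0.000000; k1 = (0.991691, 0.242550, -0.117924, -0.104622)
  k2: at (x, y) = (0.399228, 0.036807), (dx/dtau, dy/dtau) = (0.985795, 0.237319); Gamma_xxx = 0.161569, Gamma_xxy = 0.000000, Gamma_xyy = -0.121958, Gamma_yxx = 0.000000, Gamma_yxy = 0.280495, Gamma_yyy = 0.000000; k2 = (0.985795, 0.237319, -0.150142, -0.131243)
  k3: at (x, y) = (0.398933, 0.036545), (dx/dtau, dy/dtau) = (0.984184, 0.235988); Gamma_xxx = 0.161359, Gamma_xxy = 0.000000, Gamma_xyy = -0.121790, Gamma_yxx = 0.000000, Gamma_yxy = 0.280128, Gamma_yyy = 0.000000; k3 = (0.984184, 0.235988, -0.149513, -0.130123)
  k4: at (x, y) = (0.448062, 0.048278), (dx/dtau, dy/dtau) = (0.976740, 0.229538); Gamma_xxx = 0.195395, Gamma_xxy = 0.000000, Gamma_xyy = -0.149744, Gamma_yxx = 0.000000, Gamma_yxy = 0.339996, Gamma_yyy = 0.000000; k4 = (0.976740, 0.229538, -0.178521, -0.152453)
  Y <- Y + (h/6)(k1 + 2k2 + 2k3 + k4): x = 0.4481, y = 0.0483, dx/dtau = 0.9768, dy/dtau = 0.2296
step 3:
  k1: at (x, y) = (0.448117, 0.048324), (dx/dtau, dy/dtau) = (0.976762, 0.229554); Gamma_xxx = 0.195431, Gamma_xxy = 0.000000, Gamma_xyy = -0.149775, Gamma_yxx = 0.000000, Gamma_yxy = 0.340061, Gamma_yyy = 0.000000; k1 = (0.976762, 0.229554, -0.178562, -0.152496)
  k2: at (x, y) = (0.496955, 0.059802), (dx/dtau, dy/dtau) = (0.967834, 0.221929); Gamma_xxx = 0.227308, Gamma_xxy = 0.000000, Gamma_xyy = -0.177369, Gamma_yxx = 0.000000, Gamma_yxy = 0.396583, Gamma_yyy = 0.000000; k2 = (0.967834, 0.221929, -0.204184, -0.170364)
  k3: at (x, y) = (0.496508, 0.059421), (dx/dtau, dy/dtau) = (0.966552, 0.221035); Gamma_xxx = 0.227027, Gamma_xxy = 0.000000, Gamma_xyy = -0.177118, Gamma_yxx = 0.000000, Gamma_yxy = 0.396081, Gamma_yyy = 0.000000; k3 = (0.966552, 0.221035, -0.203440, -0.169239)
  k4: at (x, y) = (0.544772, 0.070428), (dx/dtau, dy/dtau) = (0.956418, 0.212630); Gamma_xxx = 0.256427, Gamma_xxy = 0.000000, Gamma_xyy = -0.204179, Gamma_yxx = 0.000000, Gamma_yxy = 0.448697, Gamma_yyy = 0.000000; k4 = (0.956418, 0.212630, -0.225332, -0.182497)
  Y <- Y + (h/6)(k1 + 2k2 + 2k3 + k4): x = 0.5448, y = 0.0705, dx/dtau = 0.9564, dy/dtau = 0.2127

Answer: x = 0.5448, y = 0.0705, dx/dtau = 0.9564, dy/dtau = 0.2127
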